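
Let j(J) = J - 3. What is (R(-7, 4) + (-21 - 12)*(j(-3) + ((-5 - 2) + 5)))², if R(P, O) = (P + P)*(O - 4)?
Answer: 69696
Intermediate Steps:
R(P, O) = 2*P*(-4 + O) (R(P, O) = (2*P)*(-4 + O) = 2*P*(-4 + O))
j(J) = -3 + J
(R(-7, 4) + (-21 - 12)*(j(-3) + ((-5 - 2) + 5)))² = (2*(-7)*(-4 + 4) + (-21 - 12)*((-3 - 3) + ((-5 - 2) + 5)))² = (2*(-7)*0 - 33*(-6 + (-7 + 5)))² = (0 - 33*(-6 - 2))² = (0 - 33*(-8))² = (0 + 264)² = 264² = 69696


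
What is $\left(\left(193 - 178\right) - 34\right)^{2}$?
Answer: $361$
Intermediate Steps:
$\left(\left(193 - 178\right) - 34\right)^{2} = \left(15 - 34\right)^{2} = \left(-19\right)^{2} = 361$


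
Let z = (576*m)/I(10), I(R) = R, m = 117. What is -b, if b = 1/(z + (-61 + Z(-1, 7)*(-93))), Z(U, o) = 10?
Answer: -5/28741 ≈ -0.00017397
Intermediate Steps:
z = 33696/5 (z = (576*117)/10 = 67392*(1/10) = 33696/5 ≈ 6739.2)
b = 5/28741 (b = 1/(33696/5 + (-61 + 10*(-93))) = 1/(33696/5 + (-61 - 930)) = 1/(33696/5 - 991) = 1/(28741/5) = 5/28741 ≈ 0.00017397)
-b = -1*5/28741 = -5/28741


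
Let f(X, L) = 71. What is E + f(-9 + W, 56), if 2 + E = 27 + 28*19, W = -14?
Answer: 628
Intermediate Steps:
E = 557 (E = -2 + (27 + 28*19) = -2 + (27 + 532) = -2 + 559 = 557)
E + f(-9 + W, 56) = 557 + 71 = 628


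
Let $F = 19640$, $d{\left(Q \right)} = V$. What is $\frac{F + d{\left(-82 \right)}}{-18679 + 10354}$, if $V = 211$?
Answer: $- \frac{6617}{2775} \approx -2.3845$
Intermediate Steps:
$d{\left(Q \right)} = 211$
$\frac{F + d{\left(-82 \right)}}{-18679 + 10354} = \frac{19640 + 211}{-18679 + 10354} = \frac{19851}{-8325} = 19851 \left(- \frac{1}{8325}\right) = - \frac{6617}{2775}$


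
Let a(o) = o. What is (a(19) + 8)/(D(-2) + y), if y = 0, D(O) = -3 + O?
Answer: -27/5 ≈ -5.4000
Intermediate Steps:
(a(19) + 8)/(D(-2) + y) = (19 + 8)/((-3 - 2) + 0) = 27/(-5 + 0) = 27/(-5) = 27*(-⅕) = -27/5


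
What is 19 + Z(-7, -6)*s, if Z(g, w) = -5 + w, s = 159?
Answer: -1730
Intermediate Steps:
19 + Z(-7, -6)*s = 19 + (-5 - 6)*159 = 19 - 11*159 = 19 - 1749 = -1730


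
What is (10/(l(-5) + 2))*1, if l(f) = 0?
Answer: 5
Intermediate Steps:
(10/(l(-5) + 2))*1 = (10/(0 + 2))*1 = (10/2)*1 = ((½)*10)*1 = 5*1 = 5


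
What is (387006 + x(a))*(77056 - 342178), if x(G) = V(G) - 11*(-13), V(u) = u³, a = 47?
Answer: -130167478584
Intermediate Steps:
x(G) = 143 + G³ (x(G) = G³ - 11*(-13) = G³ + 143 = 143 + G³)
(387006 + x(a))*(77056 - 342178) = (387006 + (143 + 47³))*(77056 - 342178) = (387006 + (143 + 103823))*(-265122) = (387006 + 103966)*(-265122) = 490972*(-265122) = -130167478584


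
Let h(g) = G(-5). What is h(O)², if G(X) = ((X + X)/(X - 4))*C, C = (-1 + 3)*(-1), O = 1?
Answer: 400/81 ≈ 4.9383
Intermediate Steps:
C = -2 (C = 2*(-1) = -2)
G(X) = -4*X/(-4 + X) (G(X) = ((X + X)/(X - 4))*(-2) = ((2*X)/(-4 + X))*(-2) = (2*X/(-4 + X))*(-2) = -4*X/(-4 + X))
h(g) = -20/9 (h(g) = -4*(-5)/(-4 - 5) = -4*(-5)/(-9) = -4*(-5)*(-⅑) = -20/9)
h(O)² = (-20/9)² = 400/81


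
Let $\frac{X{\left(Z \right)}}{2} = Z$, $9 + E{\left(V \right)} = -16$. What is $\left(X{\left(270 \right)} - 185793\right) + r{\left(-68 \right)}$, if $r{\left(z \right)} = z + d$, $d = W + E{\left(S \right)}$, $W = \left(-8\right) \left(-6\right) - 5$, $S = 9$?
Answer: $-185303$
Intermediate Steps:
$E{\left(V \right)} = -25$ ($E{\left(V \right)} = -9 - 16 = -25$)
$X{\left(Z \right)} = 2 Z$
$W = 43$ ($W = 48 - 5 = 43$)
$d = 18$ ($d = 43 - 25 = 18$)
$r{\left(z \right)} = 18 + z$ ($r{\left(z \right)} = z + 18 = 18 + z$)
$\left(X{\left(270 \right)} - 185793\right) + r{\left(-68 \right)} = \left(2 \cdot 270 - 185793\right) + \left(18 - 68\right) = \left(540 - 185793\right) - 50 = -185253 - 50 = -185303$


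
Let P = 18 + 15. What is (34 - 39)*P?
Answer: -165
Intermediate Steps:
P = 33
(34 - 39)*P = (34 - 39)*33 = -5*33 = -165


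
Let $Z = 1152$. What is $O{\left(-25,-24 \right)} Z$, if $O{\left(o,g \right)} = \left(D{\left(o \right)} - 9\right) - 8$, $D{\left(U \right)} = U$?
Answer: $-48384$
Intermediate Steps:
$O{\left(o,g \right)} = -17 + o$ ($O{\left(o,g \right)} = \left(o - 9\right) - 8 = \left(-9 + o\right) - 8 = -17 + o$)
$O{\left(-25,-24 \right)} Z = \left(-17 - 25\right) 1152 = \left(-42\right) 1152 = -48384$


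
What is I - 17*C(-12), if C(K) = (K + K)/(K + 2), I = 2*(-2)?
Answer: -224/5 ≈ -44.800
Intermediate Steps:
I = -4
C(K) = 2*K/(2 + K) (C(K) = (2*K)/(2 + K) = 2*K/(2 + K))
I - 17*C(-12) = -4 - 34*(-12)/(2 - 12) = -4 - 34*(-12)/(-10) = -4 - 34*(-12)*(-1)/10 = -4 - 17*12/5 = -4 - 204/5 = -224/5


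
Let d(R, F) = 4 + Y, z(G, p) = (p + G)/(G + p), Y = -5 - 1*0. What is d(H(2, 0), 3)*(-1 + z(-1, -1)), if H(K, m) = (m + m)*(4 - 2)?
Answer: 0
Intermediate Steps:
Y = -5 (Y = -5 + 0 = -5)
z(G, p) = 1 (z(G, p) = (G + p)/(G + p) = 1)
H(K, m) = 4*m (H(K, m) = (2*m)*2 = 4*m)
d(R, F) = -1 (d(R, F) = 4 - 5 = -1)
d(H(2, 0), 3)*(-1 + z(-1, -1)) = -(-1 + 1) = -1*0 = 0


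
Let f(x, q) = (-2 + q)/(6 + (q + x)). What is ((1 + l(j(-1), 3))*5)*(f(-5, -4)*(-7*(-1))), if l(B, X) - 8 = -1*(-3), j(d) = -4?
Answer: 840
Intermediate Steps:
f(x, q) = (-2 + q)/(6 + q + x)
l(B, X) = 11 (l(B, X) = 8 - 1*(-3) = 8 + 3 = 11)
((1 + l(j(-1), 3))*5)*(f(-5, -4)*(-7*(-1))) = ((1 + 11)*5)*(((-2 - 4)/(6 - 4 - 5))*(-7*(-1))) = (12*5)*((-6/(-3))*7) = 60*(-1/3*(-6)*7) = 60*(2*7) = 60*14 = 840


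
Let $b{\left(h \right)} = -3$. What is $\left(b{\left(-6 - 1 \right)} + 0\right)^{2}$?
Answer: $9$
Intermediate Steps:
$\left(b{\left(-6 - 1 \right)} + 0\right)^{2} = \left(-3 + 0\right)^{2} = \left(-3\right)^{2} = 9$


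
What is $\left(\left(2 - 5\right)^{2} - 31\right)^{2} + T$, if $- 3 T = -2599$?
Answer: $\frac{4051}{3} \approx 1350.3$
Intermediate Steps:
$T = \frac{2599}{3}$ ($T = \left(- \frac{1}{3}\right) \left(-2599\right) = \frac{2599}{3} \approx 866.33$)
$\left(\left(2 - 5\right)^{2} - 31\right)^{2} + T = \left(\left(2 - 5\right)^{2} - 31\right)^{2} + \frac{2599}{3} = \left(\left(-3\right)^{2} - 31\right)^{2} + \frac{2599}{3} = \left(9 - 31\right)^{2} + \frac{2599}{3} = \left(-22\right)^{2} + \frac{2599}{3} = 484 + \frac{2599}{3} = \frac{4051}{3}$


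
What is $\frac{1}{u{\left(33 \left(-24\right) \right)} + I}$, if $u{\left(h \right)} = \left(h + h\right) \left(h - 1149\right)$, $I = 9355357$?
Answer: $\frac{1}{12429901} \approx 8.0451 \cdot 10^{-8}$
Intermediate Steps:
$u{\left(h \right)} = 2 h \left(-1149 + h\right)$
$\frac{1}{u{\left(33 \left(-24\right) \right)} + I} = \frac{1}{2 \cdot 33 \left(-24\right) \left(-1149 + 33 \left(-24\right)\right) + 9355357} = \frac{1}{2 \left(-792\right) \left(-1149 - 792\right) + 9355357} = \frac{1}{2 \left(-792\right) \left(-1941\right) + 9355357} = \frac{1}{3074544 + 9355357} = \frac{1}{12429901}$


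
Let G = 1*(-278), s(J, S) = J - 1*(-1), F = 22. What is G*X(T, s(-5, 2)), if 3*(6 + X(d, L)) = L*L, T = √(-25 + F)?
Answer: 556/3 ≈ 185.33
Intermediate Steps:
s(J, S) = 1 + J (s(J, S) = J + 1 = 1 + J)
T = I*√3 (T = √(-25 + 22) = √(-3) = I*√3 ≈ 1.732*I)
X(d, L) = -6 + L²/3 (X(d, L) = -6 + (L*L)/3 = -6 + L²/3)
G = -278
G*X(T, s(-5, 2)) = -278*(-6 + (1 - 5)²/3) = -278*(-6 + (⅓)*(-4)²) = -278*(-6 + (⅓)*16) = -278*(-6 + 16/3) = -278*(-⅔) = 556/3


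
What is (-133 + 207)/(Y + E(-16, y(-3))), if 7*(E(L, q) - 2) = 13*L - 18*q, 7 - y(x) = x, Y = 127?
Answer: 518/515 ≈ 1.0058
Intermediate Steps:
y(x) = 7 - x
E(L, q) = 2 - 18*q/7 + 13*L/7 (E(L, q) = 2 + (13*L - 18*q)/7 = 2 + (-18*q + 13*L)/7 = 2 + (-18*q/7 + 13*L/7) = 2 - 18*q/7 + 13*L/7)
(-133 + 207)/(Y + E(-16, y(-3))) = (-133 + 207)/(127 + (2 - 18*(7 - 1*(-3))/7 + (13/7)*(-16))) = 74/(127 + (2 - 18*(7 + 3)/7 - 208/7)) = 74/(127 + (2 - 18/7*10 - 208/7)) = 74/(127 + (2 - 180/7 - 208/7)) = 74/(127 - 374/7) = 74/(515/7) = 74*(7/515) = 518/515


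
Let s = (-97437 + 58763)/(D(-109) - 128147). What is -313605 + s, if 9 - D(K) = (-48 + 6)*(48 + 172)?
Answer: -18643484308/59449 ≈ -3.1360e+5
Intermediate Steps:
D(K) = 9249 (D(K) = 9 - (-48 + 6)*(48 + 172) = 9 - (-42)*220 = 9 - 1*(-9240) = 9 + 9240 = 9249)
s = 19337/59449 (s = (-97437 + 58763)/(9249 - 128147) = -38674/(-118898) = -38674*(-1/118898) = 19337/59449 ≈ 0.32527)
-313605 + s = -313605 + 19337/59449 = -18643484308/59449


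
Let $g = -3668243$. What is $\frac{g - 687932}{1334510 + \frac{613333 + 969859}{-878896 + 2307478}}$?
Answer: $- \frac{3111576596925}{953229274006} \approx -3.2642$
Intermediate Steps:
$\frac{g - 687932}{1334510 + \frac{613333 + 969859}{-878896 + 2307478}} = \frac{-3668243 - 687932}{1334510 + \frac{613333 + 969859}{-878896 + 2307478}} = - \frac{4356175}{1334510 + \frac{1583192}{1428582}} = - \frac{4356175}{1334510 + 1583192 \cdot \frac{1}{1428582}} = - \frac{4356175}{1334510 + \frac{791596}{714291}} = - \frac{4356175}{\frac{953229274006}{714291}} = \left(-4356175\right) \frac{714291}{953229274006} = - \frac{3111576596925}{953229274006}$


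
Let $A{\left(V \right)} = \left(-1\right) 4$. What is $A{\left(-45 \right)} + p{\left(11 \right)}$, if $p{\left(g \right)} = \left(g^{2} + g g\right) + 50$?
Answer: $288$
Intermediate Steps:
$A{\left(V \right)} = -4$
$p{\left(g \right)} = 50 + 2 g^{2}$ ($p{\left(g \right)} = \left(g^{2} + g^{2}\right) + 50 = 2 g^{2} + 50 = 50 + 2 g^{2}$)
$A{\left(-45 \right)} + p{\left(11 \right)} = -4 + \left(50 + 2 \cdot 11^{2}\right) = -4 + \left(50 + 2 \cdot 121\right) = -4 + \left(50 + 242\right) = -4 + 292 = 288$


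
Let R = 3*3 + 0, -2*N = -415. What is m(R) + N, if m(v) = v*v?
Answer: 577/2 ≈ 288.50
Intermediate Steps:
N = 415/2 (N = -1/2*(-415) = 415/2 ≈ 207.50)
R = 9 (R = 9 + 0 = 9)
m(v) = v**2
m(R) + N = 9**2 + 415/2 = 81 + 415/2 = 577/2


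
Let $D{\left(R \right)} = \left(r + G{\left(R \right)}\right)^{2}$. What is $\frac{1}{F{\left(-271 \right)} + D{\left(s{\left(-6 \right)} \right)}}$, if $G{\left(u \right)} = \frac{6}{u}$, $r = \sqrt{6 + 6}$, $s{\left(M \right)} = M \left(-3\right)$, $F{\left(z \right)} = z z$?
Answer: $\frac{2974851}{218512060826} - \frac{27 \sqrt{3}}{109256030413} \approx 1.3614 \cdot 10^{-5}$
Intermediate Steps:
$F{\left(z \right)} = z^{2}$
$s{\left(M \right)} = - 3 M$
$r = 2 \sqrt{3}$ ($r = \sqrt{12} = 2 \sqrt{3} \approx 3.4641$)
$D{\left(R \right)} = \left(2 \sqrt{3} + \frac{6}{R}\right)^{2}$
$\frac{1}{F{\left(-271 \right)} + D{\left(s{\left(-6 \right)} \right)}} = \frac{1}{\left(-271\right)^{2} + \frac{4 \left(3 + \left(-3\right) \left(-6\right) \sqrt{3}\right)^{2}}{324}} = \frac{1}{73441 + \frac{4 \left(3 + 18 \sqrt{3}\right)^{2}}{324}} = \frac{1}{73441 + 4 \cdot \frac{1}{324} \left(3 + 18 \sqrt{3}\right)^{2}} = \frac{1}{73441 + \frac{\left(3 + 18 \sqrt{3}\right)^{2}}{81}}$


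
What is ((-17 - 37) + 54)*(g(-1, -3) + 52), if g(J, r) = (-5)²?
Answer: 0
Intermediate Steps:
g(J, r) = 25
((-17 - 37) + 54)*(g(-1, -3) + 52) = ((-17 - 37) + 54)*(25 + 52) = (-54 + 54)*77 = 0*77 = 0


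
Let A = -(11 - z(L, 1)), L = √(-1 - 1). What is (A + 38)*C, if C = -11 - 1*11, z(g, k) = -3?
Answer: -528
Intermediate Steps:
L = I*√2 (L = √(-2) = I*√2 ≈ 1.4142*I)
C = -22 (C = -11 - 11 = -22)
A = -14 (A = -(11 - 1*(-3)) = -(11 + 3) = -1*14 = -14)
(A + 38)*C = (-14 + 38)*(-22) = 24*(-22) = -528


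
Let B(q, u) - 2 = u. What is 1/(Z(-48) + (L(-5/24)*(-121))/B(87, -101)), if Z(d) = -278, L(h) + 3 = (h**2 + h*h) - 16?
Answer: -2592/780493 ≈ -0.0033210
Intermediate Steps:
L(h) = -19 + 2*h**2 (L(h) = -3 + ((h**2 + h*h) - 16) = -3 + ((h**2 + h**2) - 16) = -3 + (2*h**2 - 16) = -3 + (-16 + 2*h**2) = -19 + 2*h**2)
B(q, u) = 2 + u
1/(Z(-48) + (L(-5/24)*(-121))/B(87, -101)) = 1/(-278 + ((-19 + 2*(-5/24)**2)*(-121))/(2 - 101)) = 1/(-278 + ((-19 + 2*(-5*1/24)**2)*(-121))/(-99)) = 1/(-278 + ((-19 + 2*(-5/24)**2)*(-121))*(-1/99)) = 1/(-278 + ((-19 + 2*(25/576))*(-121))*(-1/99)) = 1/(-278 + ((-19 + 25/288)*(-121))*(-1/99)) = 1/(-278 - 5447/288*(-121)*(-1/99)) = 1/(-278 + (659087/288)*(-1/99)) = 1/(-278 - 59917/2592) = 1/(-780493/2592) = -2592/780493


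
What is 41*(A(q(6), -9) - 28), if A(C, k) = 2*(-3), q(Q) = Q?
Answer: -1394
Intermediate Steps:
A(C, k) = -6
41*(A(q(6), -9) - 28) = 41*(-6 - 28) = 41*(-34) = -1394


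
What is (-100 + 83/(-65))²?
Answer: 43335889/4225 ≈ 10257.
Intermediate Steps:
(-100 + 83/(-65))² = (-100 + 83*(-1/65))² = (-100 - 83/65)² = (-6583/65)² = 43335889/4225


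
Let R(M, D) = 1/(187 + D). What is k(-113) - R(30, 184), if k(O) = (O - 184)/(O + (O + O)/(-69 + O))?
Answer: 1112983/419230 ≈ 2.6548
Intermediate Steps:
k(O) = (-184 + O)/(O + 2*O/(-69 + O)) (k(O) = (-184 + O)/(O + (2*O)/(-69 + O)) = (-184 + O)/(O + 2*O/(-69 + O)))
k(-113) - R(30, 184) = (12696 + (-113)**2 - 253*(-113))/((-113)*(-67 - 113)) - 1/(187 + 184) = -1/113*(12696 + 12769 + 28589)/(-180) - 1/371 = -1/113*(-1/180)*54054 - 1*1/371 = 3003/1130 - 1/371 = 1112983/419230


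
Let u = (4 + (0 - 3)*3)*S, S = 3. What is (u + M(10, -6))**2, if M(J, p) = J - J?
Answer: 225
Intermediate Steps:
M(J, p) = 0
u = -15 (u = (4 + (0 - 3)*3)*3 = (4 - 3*3)*3 = (4 - 9)*3 = -5*3 = -15)
(u + M(10, -6))**2 = (-15 + 0)**2 = (-15)**2 = 225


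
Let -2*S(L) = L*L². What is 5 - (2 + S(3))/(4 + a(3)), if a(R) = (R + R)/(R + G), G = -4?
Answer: -¾ ≈ -0.75000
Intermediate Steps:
a(R) = 2*R/(-4 + R) (a(R) = (R + R)/(R - 4) = (2*R)/(-4 + R) = 2*R/(-4 + R))
S(L) = -L³/2 (S(L) = -L*L²/2 = -L³/2)
5 - (2 + S(3))/(4 + a(3)) = 5 - (2 - ½*3³)/(4 + 2*3/(-4 + 3)) = 5 - (2 - ½*27)/(4 + 2*3/(-1)) = 5 - (2 - 27/2)/(4 + 2*3*(-1)) = 5 - (-23)/(2*(4 - 6)) = 5 - (-23)/(2*(-2)) = 5 - (-23)*(-1)/(2*2) = 5 - 1*23/4 = 5 - 23/4 = -¾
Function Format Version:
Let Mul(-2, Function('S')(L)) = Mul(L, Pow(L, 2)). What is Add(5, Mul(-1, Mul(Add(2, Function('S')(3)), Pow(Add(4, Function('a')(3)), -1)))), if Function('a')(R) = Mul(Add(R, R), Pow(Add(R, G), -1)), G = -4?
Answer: Rational(-3, 4) ≈ -0.75000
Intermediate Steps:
Function('a')(R) = Mul(2, R, Pow(Add(-4, R), -1)) (Function('a')(R) = Mul(Add(R, R), Pow(Add(R, -4), -1)) = Mul(Mul(2, R), Pow(Add(-4, R), -1)) = Mul(2, R, Pow(Add(-4, R), -1)))
Function('S')(L) = Mul(Rational(-1, 2), Pow(L, 3)) (Function('S')(L) = Mul(Rational(-1, 2), Mul(L, Pow(L, 2))) = Mul(Rational(-1, 2), Pow(L, 3)))
Add(5, Mul(-1, Mul(Add(2, Function('S')(3)), Pow(Add(4, Function('a')(3)), -1)))) = Add(5, Mul(-1, Mul(Add(2, Mul(Rational(-1, 2), Pow(3, 3))), Pow(Add(4, Mul(2, 3, Pow(Add(-4, 3), -1))), -1)))) = Add(5, Mul(-1, Mul(Add(2, Mul(Rational(-1, 2), 27)), Pow(Add(4, Mul(2, 3, Pow(-1, -1))), -1)))) = Add(5, Mul(-1, Mul(Add(2, Rational(-27, 2)), Pow(Add(4, Mul(2, 3, -1)), -1)))) = Add(5, Mul(-1, Mul(Rational(-23, 2), Pow(Add(4, -6), -1)))) = Add(5, Mul(-1, Mul(Rational(-23, 2), Pow(-2, -1)))) = Add(5, Mul(-1, Mul(Rational(-23, 2), Rational(-1, 2)))) = Add(5, Mul(-1, Rational(23, 4))) = Add(5, Rational(-23, 4)) = Rational(-3, 4)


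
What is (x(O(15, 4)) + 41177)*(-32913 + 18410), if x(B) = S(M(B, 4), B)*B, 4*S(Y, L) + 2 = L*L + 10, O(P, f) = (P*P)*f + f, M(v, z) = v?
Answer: -2679194315903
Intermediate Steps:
O(P, f) = f + f*P² (O(P, f) = P²*f + f = f*P² + f = f + f*P²)
S(Y, L) = 2 + L²/4 (S(Y, L) = -½ + (L*L + 10)/4 = -½ + (L² + 10)/4 = -½ + (10 + L²)/4 = -½ + (5/2 + L²/4) = 2 + L²/4)
x(B) = B*(2 + B²/4) (x(B) = (2 + B²/4)*B = B*(2 + B²/4))
(x(O(15, 4)) + 41177)*(-32913 + 18410) = ((4*(1 + 15²))*(8 + (4*(1 + 15²))²)/4 + 41177)*(-32913 + 18410) = ((4*(1 + 225))*(8 + (4*(1 + 225))²)/4 + 41177)*(-14503) = ((4*226)*(8 + (4*226)²)/4 + 41177)*(-14503) = ((¼)*904*(8 + 904²) + 41177)*(-14503) = ((¼)*904*(8 + 817216) + 41177)*(-14503) = ((¼)*904*817224 + 41177)*(-14503) = (184692624 + 41177)*(-14503) = 184733801*(-14503) = -2679194315903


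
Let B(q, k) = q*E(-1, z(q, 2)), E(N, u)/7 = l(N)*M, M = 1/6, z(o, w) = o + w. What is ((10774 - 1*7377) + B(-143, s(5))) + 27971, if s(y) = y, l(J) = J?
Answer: 189209/6 ≈ 31535.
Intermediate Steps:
M = 1/6 (M = 1*(1/6) = 1/6 ≈ 0.16667)
E(N, u) = 7*N/6 (E(N, u) = 7*(N*(1/6)) = 7*(N/6) = 7*N/6)
B(q, k) = -7*q/6 (B(q, k) = q*((7/6)*(-1)) = q*(-7/6) = -7*q/6)
((10774 - 1*7377) + B(-143, s(5))) + 27971 = ((10774 - 1*7377) - 7/6*(-143)) + 27971 = ((10774 - 7377) + 1001/6) + 27971 = (3397 + 1001/6) + 27971 = 21383/6 + 27971 = 189209/6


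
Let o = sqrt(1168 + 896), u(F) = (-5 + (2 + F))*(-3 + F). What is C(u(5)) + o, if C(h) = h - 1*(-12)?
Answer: 16 + 4*sqrt(129) ≈ 61.431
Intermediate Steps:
u(F) = (-3 + F)**2 (u(F) = (-3 + F)*(-3 + F) = (-3 + F)**2)
o = 4*sqrt(129) (o = sqrt(2064) = 4*sqrt(129) ≈ 45.431)
C(h) = 12 + h (C(h) = h + 12 = 12 + h)
C(u(5)) + o = (12 + (-3 + 5)**2) + 4*sqrt(129) = (12 + 2**2) + 4*sqrt(129) = (12 + 4) + 4*sqrt(129) = 16 + 4*sqrt(129)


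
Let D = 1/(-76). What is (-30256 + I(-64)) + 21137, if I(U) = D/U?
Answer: -44354815/4864 ≈ -9119.0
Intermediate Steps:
D = -1/76 ≈ -0.013158
I(U) = -1/(76*U)
(-30256 + I(-64)) + 21137 = (-30256 - 1/76/(-64)) + 21137 = (-30256 - 1/76*(-1/64)) + 21137 = (-30256 + 1/4864) + 21137 = -147165183/4864 + 21137 = -44354815/4864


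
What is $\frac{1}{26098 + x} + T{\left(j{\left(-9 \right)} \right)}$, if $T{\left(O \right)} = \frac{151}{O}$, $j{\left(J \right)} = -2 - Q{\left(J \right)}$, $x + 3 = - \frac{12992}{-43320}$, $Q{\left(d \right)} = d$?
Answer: $\frac{21337251304}{989142343} \approx 21.571$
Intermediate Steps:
$x = - \frac{14621}{5415}$ ($x = -3 - \frac{12992}{-43320} = -3 - - \frac{1624}{5415} = -3 + \frac{1624}{5415} = - \frac{14621}{5415} \approx -2.7001$)
$j{\left(J \right)} = -2 - J$
$\frac{1}{26098 + x} + T{\left(j{\left(-9 \right)} \right)} = \frac{1}{26098 - \frac{14621}{5415}} + \frac{151}{-2 - -9} = \frac{1}{\frac{141306049}{5415}} + \frac{151}{-2 + 9} = \frac{5415}{141306049} + \frac{151}{7} = \frac{21337251304}{989142343}$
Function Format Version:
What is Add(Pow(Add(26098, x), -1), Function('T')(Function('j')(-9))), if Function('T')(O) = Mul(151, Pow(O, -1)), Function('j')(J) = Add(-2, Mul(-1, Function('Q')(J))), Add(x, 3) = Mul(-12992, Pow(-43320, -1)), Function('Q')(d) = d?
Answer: Rational(21337251304, 989142343) ≈ 21.571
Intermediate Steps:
x = Rational(-14621, 5415) (x = Add(-3, Mul(-12992, Pow(-43320, -1))) = Add(-3, Mul(-12992, Rational(-1, 43320))) = Add(-3, Rational(1624, 5415)) = Rational(-14621, 5415) ≈ -2.7001)
Function('j')(J) = Add(-2, Mul(-1, J))
Add(Pow(Add(26098, x), -1), Function('T')(Function('j')(-9))) = Add(Pow(Add(26098, Rational(-14621, 5415)), -1), Mul(151, Pow(Add(-2, Mul(-1, -9)), -1))) = Add(Pow(Rational(141306049, 5415), -1), Mul(151, Pow(Add(-2, 9), -1))) = Add(Rational(5415, 141306049), Mul(151, Pow(7, -1))) = Add(Rational(5415, 141306049), Mul(151, Rational(1, 7))) = Add(Rational(5415, 141306049), Rational(151, 7)) = Rational(21337251304, 989142343)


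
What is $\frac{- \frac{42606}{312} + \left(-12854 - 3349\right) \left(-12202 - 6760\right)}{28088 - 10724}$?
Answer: $\frac{5325513257}{300976} \approx 17694.0$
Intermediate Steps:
$\frac{- \frac{42606}{312} + \left(-12854 - 3349\right) \left(-12202 - 6760\right)}{28088 - 10724} = \frac{\left(-42606\right) \frac{1}{312} - -307241286}{17364} = \left(- \frac{7101}{52} + 307241286\right) \frac{1}{17364} = \frac{15976539771}{52} \cdot \frac{1}{17364} = \frac{5325513257}{300976}$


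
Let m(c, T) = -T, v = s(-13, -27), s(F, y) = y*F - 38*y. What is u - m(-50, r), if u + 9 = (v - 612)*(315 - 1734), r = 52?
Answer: -1085492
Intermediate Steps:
s(F, y) = -38*y + F*y (s(F, y) = F*y - 38*y = -38*y + F*y)
v = 1377 (v = -27*(-38 - 13) = -27*(-51) = 1377)
u = -1085544 (u = -9 + (1377 - 612)*(315 - 1734) = -9 + 765*(-1419) = -9 - 1085535 = -1085544)
u - m(-50, r) = -1085544 - (-1)*52 = -1085544 - 1*(-52) = -1085544 + 52 = -1085492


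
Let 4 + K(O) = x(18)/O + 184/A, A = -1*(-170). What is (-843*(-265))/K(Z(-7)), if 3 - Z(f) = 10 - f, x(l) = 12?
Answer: -132920025/2246 ≈ -59181.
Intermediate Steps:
A = 170
Z(f) = -7 + f (Z(f) = 3 - (10 - f) = 3 + (-10 + f) = -7 + f)
K(O) = -248/85 + 12/O (K(O) = -4 + (12/O + 184/170) = -4 + (12/O + 184*(1/170)) = -4 + (12/O + 92/85) = -4 + (92/85 + 12/O) = -248/85 + 12/O)
(-843*(-265))/K(Z(-7)) = (-843*(-265))/(-248/85 + 12/(-7 - 7)) = 223395/(-248/85 + 12/(-14)) = 223395/(-248/85 + 12*(-1/14)) = 223395/(-248/85 - 6/7) = 223395/(-2246/595) = 223395*(-595/2246) = -132920025/2246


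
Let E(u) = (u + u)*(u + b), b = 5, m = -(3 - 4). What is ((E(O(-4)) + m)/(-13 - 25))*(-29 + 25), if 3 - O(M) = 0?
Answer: 98/19 ≈ 5.1579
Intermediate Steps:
m = 1 (m = -1*(-1) = 1)
O(M) = 3 (O(M) = 3 - 1*0 = 3 + 0 = 3)
E(u) = 2*u*(5 + u) (E(u) = (u + u)*(u + 5) = (2*u)*(5 + u) = 2*u*(5 + u))
((E(O(-4)) + m)/(-13 - 25))*(-29 + 25) = ((2*3*(5 + 3) + 1)/(-13 - 25))*(-29 + 25) = ((2*3*8 + 1)/(-38))*(-4) = ((48 + 1)*(-1/38))*(-4) = (49*(-1/38))*(-4) = -49/38*(-4) = 98/19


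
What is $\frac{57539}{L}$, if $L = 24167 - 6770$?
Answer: $\frac{57539}{17397} \approx 3.3074$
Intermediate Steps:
$L = 17397$
$\frac{57539}{L} = \frac{57539}{17397}$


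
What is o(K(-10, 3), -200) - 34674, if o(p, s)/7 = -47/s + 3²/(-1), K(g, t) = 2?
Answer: -6947071/200 ≈ -34735.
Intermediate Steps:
o(p, s) = -63 - 329/s (o(p, s) = 7*(-47/s + 3²/(-1)) = 7*(-47/s + 9*(-1)) = 7*(-47/s - 9) = 7*(-9 - 47/s) = -63 - 329/s)
o(K(-10, 3), -200) - 34674 = (-63 - 329/(-200)) - 34674 = (-63 - 329*(-1/200)) - 34674 = (-63 + 329/200) - 34674 = -12271/200 - 34674 = -6947071/200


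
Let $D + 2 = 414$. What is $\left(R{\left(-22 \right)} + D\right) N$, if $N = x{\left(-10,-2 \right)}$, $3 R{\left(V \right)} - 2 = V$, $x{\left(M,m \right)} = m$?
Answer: $- \frac{2432}{3} \approx -810.67$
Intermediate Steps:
$D = 412$ ($D = -2 + 414 = 412$)
$R{\left(V \right)} = \frac{2}{3} + \frac{V}{3}$
$N = -2$
$\left(R{\left(-22 \right)} + D\right) N = \left(\left(\frac{2}{3} + \frac{1}{3} \left(-22\right)\right) + 412\right) \left(-2\right) = \left(\left(\frac{2}{3} - \frac{22}{3}\right) + 412\right) \left(-2\right) = \left(- \frac{20}{3} + 412\right) \left(-2\right) = \frac{1216}{3} \left(-2\right) = - \frac{2432}{3}$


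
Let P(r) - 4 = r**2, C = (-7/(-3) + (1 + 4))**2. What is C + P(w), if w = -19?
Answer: 3769/9 ≈ 418.78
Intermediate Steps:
C = 484/9 (C = (-7*(-1/3) + 5)**2 = (7/3 + 5)**2 = (22/3)**2 = 484/9 ≈ 53.778)
P(r) = 4 + r**2
C + P(w) = 484/9 + (4 + (-19)**2) = 484/9 + (4 + 361) = 484/9 + 365 = 3769/9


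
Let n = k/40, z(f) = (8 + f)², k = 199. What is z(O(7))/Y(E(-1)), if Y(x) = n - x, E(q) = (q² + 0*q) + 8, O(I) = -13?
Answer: -1000/161 ≈ -6.2112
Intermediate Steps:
n = 199/40 ≈ 4.9750
E(q) = 8 + q² (E(q) = (q² + 0) + 8 = q² + 8 = 8 + q²)
Y(x) = 199/40 - x
z(O(7))/Y(E(-1)) = (8 - 13)²/(199/40 - (8 + (-1)²)) = (-5)²/(199/40 - (8 + 1)) = 25/(199/40 - 1*9) = 25/(199/40 - 9) = 25/(-161/40) = 25*(-40/161) = -1000/161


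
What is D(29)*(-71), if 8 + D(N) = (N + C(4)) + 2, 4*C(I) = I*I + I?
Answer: -1988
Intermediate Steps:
C(I) = I/4 + I²/4 (C(I) = (I*I + I)/4 = (I² + I)/4 = (I + I²)/4 = I/4 + I²/4)
D(N) = -1 + N (D(N) = -8 + ((N + (¼)*4*(1 + 4)) + 2) = -8 + ((N + (¼)*4*5) + 2) = -8 + ((N + 5) + 2) = -8 + ((5 + N) + 2) = -8 + (7 + N) = -1 + N)
D(29)*(-71) = (-1 + 29)*(-71) = 28*(-71) = -1988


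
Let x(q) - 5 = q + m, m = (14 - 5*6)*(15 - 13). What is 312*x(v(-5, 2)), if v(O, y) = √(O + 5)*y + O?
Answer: -9984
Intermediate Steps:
v(O, y) = O + y*√(5 + O) (v(O, y) = √(5 + O)*y + O = y*√(5 + O) + O = O + y*√(5 + O))
m = -32 (m = (14 - 30)*2 = -16*2 = -32)
x(q) = -27 + q (x(q) = 5 + (q - 32) = 5 + (-32 + q) = -27 + q)
312*x(v(-5, 2)) = 312*(-27 + (-5 + 2*√(5 - 5))) = 312*(-27 + (-5 + 2*√0)) = 312*(-27 + (-5 + 2*0)) = 312*(-27 + (-5 + 0)) = 312*(-27 - 5) = 312*(-32) = -9984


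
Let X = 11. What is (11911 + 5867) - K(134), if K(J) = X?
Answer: 17767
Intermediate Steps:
K(J) = 11
(11911 + 5867) - K(134) = (11911 + 5867) - 1*11 = 17778 - 11 = 17767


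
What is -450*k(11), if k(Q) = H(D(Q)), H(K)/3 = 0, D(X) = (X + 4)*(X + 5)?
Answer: 0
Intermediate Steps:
D(X) = (4 + X)*(5 + X)
H(K) = 0 (H(K) = 3*0 = 0)
k(Q) = 0
-450*k(11) = -450*0 = 0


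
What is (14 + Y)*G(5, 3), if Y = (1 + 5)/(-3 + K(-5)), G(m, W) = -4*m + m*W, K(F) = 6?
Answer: -80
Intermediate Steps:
G(m, W) = -4*m + W*m
Y = 2 (Y = (1 + 5)/(-3 + 6) = 6/3 = 6*(⅓) = 2)
(14 + Y)*G(5, 3) = (14 + 2)*(5*(-4 + 3)) = 16*(5*(-1)) = 16*(-5) = -80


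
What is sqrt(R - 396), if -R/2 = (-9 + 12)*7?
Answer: I*sqrt(438) ≈ 20.928*I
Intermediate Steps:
R = -42 (R = -2*(-9 + 12)*7 = -6*7 = -2*21 = -42)
sqrt(R - 396) = sqrt(-42 - 396) = sqrt(-438) = I*sqrt(438)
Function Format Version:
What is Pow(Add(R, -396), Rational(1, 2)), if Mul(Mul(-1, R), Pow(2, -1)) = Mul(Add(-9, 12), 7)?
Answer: Mul(I, Pow(438, Rational(1, 2))) ≈ Mul(20.928, I)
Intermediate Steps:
R = -42 (R = Mul(-2, Mul(Add(-9, 12), 7)) = Mul(-2, Mul(3, 7)) = Mul(-2, 21) = -42)
Pow(Add(R, -396), Rational(1, 2)) = Pow(Add(-42, -396), Rational(1, 2)) = Pow(-438, Rational(1, 2)) = Mul(I, Pow(438, Rational(1, 2)))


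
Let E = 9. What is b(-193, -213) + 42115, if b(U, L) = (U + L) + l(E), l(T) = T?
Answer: 41718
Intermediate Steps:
b(U, L) = 9 + L + U (b(U, L) = (U + L) + 9 = (L + U) + 9 = 9 + L + U)
b(-193, -213) + 42115 = (9 - 213 - 193) + 42115 = -397 + 42115 = 41718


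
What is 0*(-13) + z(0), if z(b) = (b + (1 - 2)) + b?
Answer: -1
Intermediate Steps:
z(b) = -1 + 2*b (z(b) = (b - 1) + b = (-1 + b) + b = -1 + 2*b)
0*(-13) + z(0) = 0*(-13) + (-1 + 2*0) = 0 + (-1 + 0) = 0 - 1 = -1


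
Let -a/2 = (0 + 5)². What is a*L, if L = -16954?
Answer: 847700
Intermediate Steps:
a = -50 (a = -2*(0 + 5)² = -2*5² = -2*25 = -50)
a*L = -50*(-16954) = 847700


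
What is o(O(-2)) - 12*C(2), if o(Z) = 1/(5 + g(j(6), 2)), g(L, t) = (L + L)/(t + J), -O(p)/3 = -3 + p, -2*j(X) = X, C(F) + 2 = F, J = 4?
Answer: ¼ ≈ 0.25000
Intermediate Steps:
C(F) = -2 + F
j(X) = -X/2
O(p) = 9 - 3*p (O(p) = -3*(-3 + p) = 9 - 3*p)
g(L, t) = 2*L/(4 + t) (g(L, t) = (L + L)/(t + 4) = (2*L)/(4 + t) = 2*L/(4 + t))
o(Z) = ¼ (o(Z) = 1/(5 + 2*(-½*6)/(4 + 2)) = 1/(5 + 2*(-3)/6) = 1/(5 + 2*(-3)*(⅙)) = 1/(5 - 1) = 1/4 = ¼)
o(O(-2)) - 12*C(2) = ¼ - 12*(-2 + 2) = ¼ - 12*0 = ¼ + 0 = ¼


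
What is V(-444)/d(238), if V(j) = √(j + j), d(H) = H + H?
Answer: I*√222/238 ≈ 0.062604*I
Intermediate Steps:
d(H) = 2*H
V(j) = √2*√j (V(j) = √(2*j) = √2*√j)
V(-444)/d(238) = (√2*√(-444))/((2*238)) = (√2*(2*I*√111))/476 = (2*I*√222)*(1/476) = I*√222/238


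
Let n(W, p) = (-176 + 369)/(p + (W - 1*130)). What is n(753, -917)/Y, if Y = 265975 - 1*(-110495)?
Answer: -193/110682180 ≈ -1.7437e-6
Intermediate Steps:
n(W, p) = 193/(-130 + W + p) (n(W, p) = 193/(p + (W - 130)) = 193/(p + (-130 + W)) = 193/(-130 + W + p))
Y = 376470 (Y = 265975 + 110495 = 376470)
n(753, -917)/Y = (193/(-130 + 753 - 917))/376470 = (193/(-294))*(1/376470) = (193*(-1/294))*(1/376470) = -193/294*1/376470 = -193/110682180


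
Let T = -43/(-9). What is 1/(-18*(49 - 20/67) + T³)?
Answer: -48843/37490117 ≈ -0.0013028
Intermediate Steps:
T = 43/9 (T = -43*(-⅑) = 43/9 ≈ 4.7778)
1/(-18*(49 - 20/67) + T³) = 1/(-18*(49 - 20/67) + (43/9)³) = 1/(-18*(49 - 20*1/67) + 79507/729) = 1/(-18*(49 - 20/67) + 79507/729) = 1/(-18*3263/67 + 79507/729) = 1/(-58734/67 + 79507/729) = 1/(-37490117/48843) = -48843/37490117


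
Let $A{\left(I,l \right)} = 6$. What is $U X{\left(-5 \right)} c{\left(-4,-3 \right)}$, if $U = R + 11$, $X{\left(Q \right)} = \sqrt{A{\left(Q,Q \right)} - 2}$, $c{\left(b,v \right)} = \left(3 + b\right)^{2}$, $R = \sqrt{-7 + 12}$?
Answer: $22 + 2 \sqrt{5} \approx 26.472$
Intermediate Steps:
$R = \sqrt{5} \approx 2.2361$
$X{\left(Q \right)} = 2$ ($X{\left(Q \right)} = \sqrt{6 - 2} = \sqrt{4} = 2$)
$U = 11 + \sqrt{5}$ ($U = \sqrt{5} + 11 = 11 + \sqrt{5} \approx 13.236$)
$U X{\left(-5 \right)} c{\left(-4,-3 \right)} = \left(11 + \sqrt{5}\right) 2 \left(3 - 4\right)^{2} = \left(22 + 2 \sqrt{5}\right) \left(-1\right)^{2} = \left(22 + 2 \sqrt{5}\right) 1 = 22 + 2 \sqrt{5}$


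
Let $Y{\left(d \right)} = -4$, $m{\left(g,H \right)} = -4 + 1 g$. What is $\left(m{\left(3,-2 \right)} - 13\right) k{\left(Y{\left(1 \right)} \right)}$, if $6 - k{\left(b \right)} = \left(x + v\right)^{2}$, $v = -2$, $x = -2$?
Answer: $140$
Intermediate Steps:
$m{\left(g,H \right)} = -4 + g$
$k{\left(b \right)} = -10$ ($k{\left(b \right)} = 6 - \left(-2 - 2\right)^{2} = 6 - \left(-4\right)^{2} = 6 - 16 = -10$)
$\left(m{\left(3,-2 \right)} - 13\right) k{\left(Y{\left(1 \right)} \right)} = \left(\left(-4 + 3\right) - 13\right) \left(-10\right) = \left(-1 - 13\right) \left(-10\right) = \left(-14\right) \left(-10\right) = 140$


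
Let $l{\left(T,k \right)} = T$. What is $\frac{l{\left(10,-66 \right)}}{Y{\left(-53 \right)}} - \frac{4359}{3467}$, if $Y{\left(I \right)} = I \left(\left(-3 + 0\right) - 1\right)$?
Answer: $- \frac{444719}{367502} \approx -1.2101$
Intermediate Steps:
$Y{\left(I \right)} = - 4 I$ ($Y{\left(I \right)} = I \left(-3 - 1\right) = I \left(-4\right) = - 4 I$)
$\frac{l{\left(10,-66 \right)}}{Y{\left(-53 \right)}} - \frac{4359}{3467} = \frac{10}{\left(-4\right) \left(-53\right)} - \frac{4359}{3467} = \frac{10}{212} - \frac{4359}{3467} = 10 \cdot \frac{1}{212} - \frac{4359}{3467} = \frac{5}{106} - \frac{4359}{3467} = - \frac{444719}{367502}$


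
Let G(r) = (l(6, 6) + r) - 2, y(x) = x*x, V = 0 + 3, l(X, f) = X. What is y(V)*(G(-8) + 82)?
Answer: 702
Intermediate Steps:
V = 3
y(x) = x**2
G(r) = 4 + r (G(r) = (6 + r) - 2 = 4 + r)
y(V)*(G(-8) + 82) = 3**2*((4 - 8) + 82) = 9*(-4 + 82) = 9*78 = 702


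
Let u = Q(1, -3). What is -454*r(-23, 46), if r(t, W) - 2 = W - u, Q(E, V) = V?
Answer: -23154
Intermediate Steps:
u = -3
r(t, W) = 5 + W (r(t, W) = 2 + (W - 1*(-3)) = 2 + (W + 3) = 2 + (3 + W) = 5 + W)
-454*r(-23, 46) = -454*(5 + 46) = -454*51 = -23154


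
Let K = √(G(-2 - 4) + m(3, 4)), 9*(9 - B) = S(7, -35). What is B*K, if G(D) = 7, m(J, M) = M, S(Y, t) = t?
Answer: 116*√11/9 ≈ 42.748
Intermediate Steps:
B = 116/9 (B = 9 - ⅑*(-35) = 9 + 35/9 = 116/9 ≈ 12.889)
K = √11 (K = √(7 + 4) = √11 ≈ 3.3166)
B*K = 116*√11/9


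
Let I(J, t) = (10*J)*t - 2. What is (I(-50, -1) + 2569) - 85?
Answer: 2982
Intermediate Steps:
I(J, t) = -2 + 10*J*t (I(J, t) = 10*J*t - 2 = -2 + 10*J*t)
(I(-50, -1) + 2569) - 85 = ((-2 + 10*(-50)*(-1)) + 2569) - 85 = ((-2 + 500) + 2569) - 85 = (498 + 2569) - 85 = 3067 - 85 = 2982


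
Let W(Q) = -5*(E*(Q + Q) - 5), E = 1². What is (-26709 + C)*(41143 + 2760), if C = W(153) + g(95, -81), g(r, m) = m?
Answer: -1242235385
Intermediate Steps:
E = 1
W(Q) = 25 - 10*Q (W(Q) = -5*(1*(Q + Q) - 5) = -5*(1*(2*Q) - 5) = -5*(2*Q - 5) = -5*(-5 + 2*Q) = 25 - 10*Q)
C = -1586 (C = (25 - 10*153) - 81 = (25 - 1530) - 81 = -1505 - 81 = -1586)
(-26709 + C)*(41143 + 2760) = (-26709 - 1586)*(41143 + 2760) = -28295*43903 = -1242235385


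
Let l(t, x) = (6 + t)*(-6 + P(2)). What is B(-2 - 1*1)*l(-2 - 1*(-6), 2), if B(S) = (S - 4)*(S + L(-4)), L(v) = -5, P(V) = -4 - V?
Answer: -6720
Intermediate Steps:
B(S) = (-5 + S)*(-4 + S) (B(S) = (S - 4)*(S - 5) = (-4 + S)*(-5 + S) = (-5 + S)*(-4 + S))
l(t, x) = -72 - 12*t (l(t, x) = (6 + t)*(-6 + (-4 - 1*2)) = (6 + t)*(-6 + (-4 - 2)) = (6 + t)*(-6 - 6) = (6 + t)*(-12) = -72 - 12*t)
B(-2 - 1*1)*l(-2 - 1*(-6), 2) = (20 + (-2 - 1*1)² - 9*(-2 - 1*1))*(-72 - 12*(-2 - 1*(-6))) = (20 + (-2 - 1)² - 9*(-2 - 1))*(-72 - 12*(-2 + 6)) = (20 + (-3)² - 9*(-3))*(-72 - 12*4) = (20 + 9 + 27)*(-72 - 48) = 56*(-120) = -6720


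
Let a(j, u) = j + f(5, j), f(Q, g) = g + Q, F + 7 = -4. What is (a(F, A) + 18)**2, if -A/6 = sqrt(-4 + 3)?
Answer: 1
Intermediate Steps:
F = -11 (F = -7 - 4 = -11)
f(Q, g) = Q + g
A = -6*I (A = -6*sqrt(-4 + 3) = -6*I ≈ -6.0*I)
a(j, u) = 5 + 2*j (a(j, u) = j + (5 + j) = 5 + 2*j)
(a(F, A) + 18)**2 = ((5 + 2*(-11)) + 18)**2 = ((5 - 22) + 18)**2 = (-17 + 18)**2 = 1**2 = 1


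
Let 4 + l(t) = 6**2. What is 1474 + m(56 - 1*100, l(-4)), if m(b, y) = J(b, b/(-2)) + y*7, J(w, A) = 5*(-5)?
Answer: 1673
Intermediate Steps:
l(t) = 32 (l(t) = -4 + 6**2 = -4 + 36 = 32)
J(w, A) = -25
m(b, y) = -25 + 7*y (m(b, y) = -25 + y*7 = -25 + 7*y)
1474 + m(56 - 1*100, l(-4)) = 1474 + (-25 + 7*32) = 1474 + (-25 + 224) = 1474 + 199 = 1673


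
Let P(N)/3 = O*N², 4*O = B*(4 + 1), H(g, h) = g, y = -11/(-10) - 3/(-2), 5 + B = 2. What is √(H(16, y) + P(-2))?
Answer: I*√29 ≈ 5.3852*I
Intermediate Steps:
B = -3 (B = -5 + 2 = -3)
y = 13/5 (y = -11*(-⅒) - 3*(-½) = 11/10 + 3/2 = 13/5 ≈ 2.6000)
O = -15/4 (O = (-3*(4 + 1))/4 = (-3*5)/4 = (¼)*(-15) = -15/4 ≈ -3.7500)
P(N) = -45*N²/4 (P(N) = 3*(-15*N²/4) = -45*N²/4)
√(H(16, y) + P(-2)) = √(16 - 45/4*(-2)²) = √(16 - 45/4*4) = √(16 - 45) = √(-29) = I*√29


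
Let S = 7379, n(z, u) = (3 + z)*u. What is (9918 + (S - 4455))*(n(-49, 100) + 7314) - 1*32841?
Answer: 34820347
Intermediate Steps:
n(z, u) = u*(3 + z)
(9918 + (S - 4455))*(n(-49, 100) + 7314) - 1*32841 = (9918 + (7379 - 4455))*(100*(3 - 49) + 7314) - 1*32841 = (9918 + 2924)*(100*(-46) + 7314) - 32841 = 12842*(-4600 + 7314) - 32841 = 12842*2714 - 32841 = 34853188 - 32841 = 34820347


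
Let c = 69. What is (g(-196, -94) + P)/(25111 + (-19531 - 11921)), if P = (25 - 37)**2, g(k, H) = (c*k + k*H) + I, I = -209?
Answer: -4835/6341 ≈ -0.76250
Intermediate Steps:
g(k, H) = -209 + 69*k + H*k (g(k, H) = (69*k + k*H) - 209 = (69*k + H*k) - 209 = -209 + 69*k + H*k)
P = 144 (P = (-12)**2 = 144)
(g(-196, -94) + P)/(25111 + (-19531 - 11921)) = ((-209 + 69*(-196) - 94*(-196)) + 144)/(25111 + (-19531 - 11921)) = ((-209 - 13524 + 18424) + 144)/(25111 - 31452) = (4691 + 144)/(-6341) = 4835*(-1/6341) = -4835/6341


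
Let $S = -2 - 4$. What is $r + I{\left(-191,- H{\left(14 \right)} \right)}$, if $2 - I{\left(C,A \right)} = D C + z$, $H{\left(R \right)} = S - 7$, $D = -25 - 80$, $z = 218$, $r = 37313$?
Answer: $17042$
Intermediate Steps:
$D = -105$
$S = -6$ ($S = -2 - 4 = -6$)
$H{\left(R \right)} = -13$ ($H{\left(R \right)} = -6 - 7 = -13$)
$I{\left(C,A \right)} = -216 + 105 C$ ($I{\left(C,A \right)} = 2 - \left(- 105 C + 218\right) = 2 - \left(218 - 105 C\right) = 2 + \left(-218 + 105 C\right) = -216 + 105 C$)
$r + I{\left(-191,- H{\left(14 \right)} \right)} = 37313 + \left(-216 + 105 \left(-191\right)\right) = 37313 - 20271 = 17042$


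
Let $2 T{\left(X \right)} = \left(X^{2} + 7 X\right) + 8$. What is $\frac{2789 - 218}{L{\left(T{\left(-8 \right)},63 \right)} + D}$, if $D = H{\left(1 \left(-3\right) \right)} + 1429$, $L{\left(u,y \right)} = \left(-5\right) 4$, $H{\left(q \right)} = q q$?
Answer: $\frac{2571}{1418} \approx 1.8131$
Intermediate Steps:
$T{\left(X \right)} = 4 + \frac{X^{2}}{2} + \frac{7 X}{2}$ ($T{\left(X \right)} = \frac{\left(X^{2} + 7 X\right) + 8}{2} = \frac{8 + X^{2} + 7 X}{2} = 4 + \frac{X^{2}}{2} + \frac{7 X}{2}$)
$H{\left(q \right)} = q^{2}$
$L{\left(u,y \right)} = -20$
$D = 1438$ ($D = \left(1 \left(-3\right)\right)^{2} + 1429 = \left(-3\right)^{2} + 1429 = 9 + 1429 = 1438$)
$\frac{2789 - 218}{L{\left(T{\left(-8 \right)},63 \right)} + D} = \frac{2789 - 218}{-20 + 1438} = \frac{2571}{1418}$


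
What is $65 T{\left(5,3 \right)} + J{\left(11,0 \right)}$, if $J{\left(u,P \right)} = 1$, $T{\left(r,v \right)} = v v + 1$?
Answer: $651$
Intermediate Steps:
$T{\left(r,v \right)} = 1 + v^{2}$ ($T{\left(r,v \right)} = v^{2} + 1 = 1 + v^{2}$)
$65 T{\left(5,3 \right)} + J{\left(11,0 \right)} = 65 \left(1 + 3^{2}\right) + 1 = 65 \left(1 + 9\right) + 1 = 65 \cdot 10 + 1 = 650 + 1 = 651$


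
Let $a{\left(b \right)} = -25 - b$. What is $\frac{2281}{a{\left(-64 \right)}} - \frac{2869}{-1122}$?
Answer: $\frac{296797}{4862} \approx 61.044$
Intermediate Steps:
$\frac{2281}{a{\left(-64 \right)}} - \frac{2869}{-1122} = \frac{2281}{-25 - -64} - \frac{2869}{-1122} = \frac{2281}{-25 + 64} - - \frac{2869}{1122} = \frac{2281}{39} + \frac{2869}{1122} = \frac{296797}{4862}$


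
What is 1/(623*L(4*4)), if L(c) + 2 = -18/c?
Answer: -8/15575 ≈ -0.00051364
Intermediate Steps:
L(c) = -2 - 18/c
1/(623*L(4*4)) = 1/(623*(-2 - 18/(4*4))) = 1/(623*(-2 - 18/16)) = 1/(623*(-2 - 18*1/16)) = 1/(623*(-2 - 9/8)) = 1/(623*(-25/8)) = (1/623)*(-8/25) = -8/15575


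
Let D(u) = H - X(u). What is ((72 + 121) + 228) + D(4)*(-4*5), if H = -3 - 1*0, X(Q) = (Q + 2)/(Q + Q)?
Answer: 496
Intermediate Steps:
X(Q) = (2 + Q)/(2*Q) (X(Q) = (2 + Q)/((2*Q)) = (2 + Q)*(1/(2*Q)) = (2 + Q)/(2*Q))
H = -3 (H = -3 + 0 = -3)
D(u) = -3 - (2 + u)/(2*u)
((72 + 121) + 228) + D(4)*(-4*5) = ((72 + 121) + 228) + (-7/2 - 1/4)*(-4*5) = (193 + 228) + (-7/2 - 1*1/4)*(-20) = 421 + (-7/2 - 1/4)*(-20) = 421 - 15/4*(-20) = 421 + 75 = 496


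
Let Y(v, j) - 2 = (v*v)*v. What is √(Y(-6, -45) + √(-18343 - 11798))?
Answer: √(-214 + 3*I*√3349) ≈ 5.5483 + 15.646*I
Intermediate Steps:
Y(v, j) = 2 + v³ (Y(v, j) = 2 + (v*v)*v = 2 + v²*v = 2 + v³)
√(Y(-6, -45) + √(-18343 - 11798)) = √((2 + (-6)³) + √(-18343 - 11798)) = √((2 - 216) + √(-30141)) = √(-214 + 3*I*√3349)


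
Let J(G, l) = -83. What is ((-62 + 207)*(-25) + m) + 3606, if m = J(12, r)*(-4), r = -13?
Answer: 313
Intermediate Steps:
m = 332 (m = -83*(-4) = 332)
((-62 + 207)*(-25) + m) + 3606 = ((-62 + 207)*(-25) + 332) + 3606 = (145*(-25) + 332) + 3606 = (-3625 + 332) + 3606 = -3293 + 3606 = 313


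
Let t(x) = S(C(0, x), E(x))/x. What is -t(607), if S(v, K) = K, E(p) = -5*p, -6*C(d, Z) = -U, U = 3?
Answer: 5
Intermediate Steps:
C(d, Z) = 1/2 (C(d, Z) = -(-1)*3/6 = -1/6*(-3) = 1/2)
t(x) = -5 (t(x) = (-5*x)/x = -5)
-t(607) = -1*(-5) = 5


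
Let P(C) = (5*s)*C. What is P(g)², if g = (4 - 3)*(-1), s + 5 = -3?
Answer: 1600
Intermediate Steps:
s = -8 (s = -5 - 3 = -8)
g = -1 (g = 1*(-1) = -1)
P(C) = -40*C (P(C) = (5*(-8))*C = -40*C)
P(g)² = (-40*(-1))² = 40² = 1600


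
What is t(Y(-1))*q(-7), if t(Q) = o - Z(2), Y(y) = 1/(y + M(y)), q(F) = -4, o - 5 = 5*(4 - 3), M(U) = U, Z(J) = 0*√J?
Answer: -40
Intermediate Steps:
Z(J) = 0
o = 10 (o = 5 + 5*(4 - 3) = 5 + 5*1 = 5 + 5 = 10)
Y(y) = 1/(2*y) (Y(y) = 1/(y + y) = 1/(2*y))
t(Q) = 10 (t(Q) = 10 - 1*0 = 10 + 0 = 10)
t(Y(-1))*q(-7) = 10*(-4) = -40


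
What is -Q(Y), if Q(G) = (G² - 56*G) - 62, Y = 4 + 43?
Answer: 485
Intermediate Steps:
Y = 47
Q(G) = -62 + G² - 56*G
-Q(Y) = -(-62 + 47² - 56*47) = -(-62 + 2209 - 2632) = -1*(-485) = 485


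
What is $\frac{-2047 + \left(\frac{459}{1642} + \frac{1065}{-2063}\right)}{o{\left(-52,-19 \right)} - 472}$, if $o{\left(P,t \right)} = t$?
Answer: $\frac{6934903775}{1663235986} \approx 4.1695$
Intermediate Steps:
$\frac{-2047 + \left(\frac{459}{1642} + \frac{1065}{-2063}\right)}{o{\left(-52,-19 \right)} - 472} = \frac{-2047 + \left(\frac{459}{1642} + \frac{1065}{-2063}\right)}{-19 - 472} = \frac{-2047 + \left(459 \cdot \frac{1}{1642} + 1065 \left(- \frac{1}{2063}\right)\right)}{-491} = \left(-2047 + \left(\frac{459}{1642} - \frac{1065}{2063}\right)\right) \left(- \frac{1}{491}\right) = \left(-2047 - \frac{801813}{3387446}\right) \left(- \frac{1}{491}\right) = \left(- \frac{6934903775}{3387446}\right) \left(- \frac{1}{491}\right) = \frac{6934903775}{1663235986}$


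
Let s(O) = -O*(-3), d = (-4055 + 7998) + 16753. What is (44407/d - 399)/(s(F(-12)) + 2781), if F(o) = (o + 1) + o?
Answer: -8213297/56127552 ≈ -0.14633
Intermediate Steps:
F(o) = 1 + 2*o (F(o) = (1 + o) + o = 1 + 2*o)
d = 20696 (d = 3943 + 16753 = 20696)
s(O) = 3*O
(44407/d - 399)/(s(F(-12)) + 2781) = (44407/20696 - 399)/(3*(1 + 2*(-12)) + 2781) = (44407*(1/20696) - 399)/(3*(1 - 24) + 2781) = (44407/20696 - 399)/(3*(-23) + 2781) = -8213297/(20696*(-69 + 2781)) = -8213297/20696/2712 = -8213297/20696*1/2712 = -8213297/56127552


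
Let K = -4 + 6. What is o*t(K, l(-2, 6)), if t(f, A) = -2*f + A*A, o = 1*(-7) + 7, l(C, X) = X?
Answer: 0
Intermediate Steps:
K = 2
o = 0 (o = -7 + 7 = 0)
t(f, A) = A² - 2*f (t(f, A) = -2*f + A² = A² - 2*f)
o*t(K, l(-2, 6)) = 0*(6² - 2*2) = 0*(36 - 4) = 0*32 = 0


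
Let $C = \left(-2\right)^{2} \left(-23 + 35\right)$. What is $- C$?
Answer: $-48$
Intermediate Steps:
$C = 48$ ($C = 4 \cdot 12 = 48$)
$- C = \left(-1\right) 48 = -48$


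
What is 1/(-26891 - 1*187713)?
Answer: -1/214604 ≈ -4.6597e-6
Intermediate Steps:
1/(-26891 - 1*187713) = 1/(-26891 - 187713) = 1/(-214604) = -1/214604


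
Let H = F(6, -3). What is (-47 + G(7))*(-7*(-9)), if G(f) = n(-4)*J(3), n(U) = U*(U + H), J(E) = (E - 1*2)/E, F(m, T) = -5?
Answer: -2205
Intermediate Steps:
H = -5
J(E) = (-2 + E)/E (J(E) = (E - 2)/E = (-2 + E)/E)
n(U) = U*(-5 + U) (n(U) = U*(U - 5) = U*(-5 + U))
G(f) = 12 (G(f) = (-4*(-5 - 4))*((-2 + 3)/3) = (-4*(-9))*((1/3)*1) = 36*(1/3) = 12)
(-47 + G(7))*(-7*(-9)) = (-47 + 12)*(-7*(-9)) = -35*63 = -2205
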